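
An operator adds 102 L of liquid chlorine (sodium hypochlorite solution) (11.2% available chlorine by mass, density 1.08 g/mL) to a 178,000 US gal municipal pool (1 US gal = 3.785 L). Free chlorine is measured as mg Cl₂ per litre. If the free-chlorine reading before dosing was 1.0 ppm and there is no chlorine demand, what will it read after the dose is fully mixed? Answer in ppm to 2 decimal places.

19.31 ppm

Volume: 178,000 US gal × 3.785 L/gal = 673,730 L.
Mass of solution: 102 L × 1000 mL/L × 1.08 g/mL = 110,200 g.
Available chlorine delivered: 110,200 g × 0.112 = 12,340 g as Cl₂.
Concentration rise: 12,340 g / 673,730 L = 18.31 mg/L = 18.31 ppm.
Final FC: 1.0 + 18.31 = 19.31 ppm.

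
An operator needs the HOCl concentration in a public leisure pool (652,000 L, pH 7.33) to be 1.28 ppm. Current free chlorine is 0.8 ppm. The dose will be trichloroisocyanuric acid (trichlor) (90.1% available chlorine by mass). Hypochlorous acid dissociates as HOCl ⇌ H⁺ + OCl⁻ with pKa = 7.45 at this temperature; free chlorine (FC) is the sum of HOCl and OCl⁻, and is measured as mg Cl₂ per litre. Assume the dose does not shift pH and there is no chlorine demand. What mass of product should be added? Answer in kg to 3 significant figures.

[OCl⁻]/[HOCl] = 10^(pH − pKa) = 10^(7.33 − 7.45) = 0.7586; fraction as HOCl = 1/(1 + 0.7586) = 0.5686.
Free chlorine required for 1.28 ppm HOCl: 1.28 / 0.5686 = 2.251 ppm.
FC to add: 2.251 − 0.8 = 1.451 mg/L as Cl₂.
Cl₂ equivalent: 1.451 mg/L × 652,000 L = 946 g.
Product at 90.1% available Cl: 946 / 0.901 = 1050 g.

1.05 kg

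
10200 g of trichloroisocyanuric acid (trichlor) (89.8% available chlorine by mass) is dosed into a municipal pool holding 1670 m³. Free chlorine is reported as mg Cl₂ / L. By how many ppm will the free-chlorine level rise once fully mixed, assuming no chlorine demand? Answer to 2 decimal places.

Volume: 1670 m³ = 1,670,000 L.
Available chlorine delivered: 10,200 g × 0.898 = 9160 g as Cl₂.
Concentration rise: 9160 g / 1,670,000 L = 5.485 mg/L = 5.48 ppm.

5.48 ppm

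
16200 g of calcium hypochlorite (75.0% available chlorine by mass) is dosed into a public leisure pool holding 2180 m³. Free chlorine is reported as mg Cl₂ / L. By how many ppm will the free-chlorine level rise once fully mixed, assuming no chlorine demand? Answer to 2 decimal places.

Volume: 2180 m³ = 2,180,000 L.
Available chlorine delivered: 16,200 g × 0.75 = 12,150 g as Cl₂.
Concentration rise: 12,150 g / 2,180,000 L = 5.573 mg/L = 5.57 ppm.

5.57 ppm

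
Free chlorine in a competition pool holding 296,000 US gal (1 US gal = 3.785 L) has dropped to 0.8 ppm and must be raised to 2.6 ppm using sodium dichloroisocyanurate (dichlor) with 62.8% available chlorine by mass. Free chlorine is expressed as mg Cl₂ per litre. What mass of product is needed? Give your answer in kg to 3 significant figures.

Volume: 296,000 US gal × 3.785 L/gal = 1,120,360 L.
Chlorine deficit: 2.6 − 0.8 = 1.8 ppm = 1.8 mg/L as Cl₂.
Cl₂ equivalent needed: 1.8 mg/L × 1,120,360 L = 2,017,000 mg = 2017 g.
Product at 62.8% available chlorine: 2017 / 0.628 = 3211 g.

3.21 kg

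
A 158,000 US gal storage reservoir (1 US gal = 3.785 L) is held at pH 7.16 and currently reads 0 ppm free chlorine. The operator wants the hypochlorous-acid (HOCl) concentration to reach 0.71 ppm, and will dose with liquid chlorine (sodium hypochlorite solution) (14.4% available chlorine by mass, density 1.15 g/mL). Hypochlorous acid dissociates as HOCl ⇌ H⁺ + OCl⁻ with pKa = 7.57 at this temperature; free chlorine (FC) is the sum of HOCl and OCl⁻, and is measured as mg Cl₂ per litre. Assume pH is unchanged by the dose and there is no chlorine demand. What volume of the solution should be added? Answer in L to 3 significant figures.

Volume: 158,000 US gal × 3.785 L/gal = 598,030 L.
[OCl⁻]/[HOCl] = 10^(pH − pKa) = 10^(7.16 − 7.57) = 0.389; fraction as HOCl = 1/(1 + 0.389) = 0.7199.
Free chlorine required for 0.71 ppm HOCl: 0.71 / 0.7199 = 0.9862 ppm.
FC to add: 0.9862 − 0 = 0.9862 mg/L as Cl₂.
Cl₂ equivalent: 0.9862 mg/L × 598,030 L = 589.8 g.
Product at 14.4% available Cl: 589.8 / 0.144 = 4096 g.
Volume: 4096 g ÷ 1.15 g/mL = 3562 mL.

3.56 L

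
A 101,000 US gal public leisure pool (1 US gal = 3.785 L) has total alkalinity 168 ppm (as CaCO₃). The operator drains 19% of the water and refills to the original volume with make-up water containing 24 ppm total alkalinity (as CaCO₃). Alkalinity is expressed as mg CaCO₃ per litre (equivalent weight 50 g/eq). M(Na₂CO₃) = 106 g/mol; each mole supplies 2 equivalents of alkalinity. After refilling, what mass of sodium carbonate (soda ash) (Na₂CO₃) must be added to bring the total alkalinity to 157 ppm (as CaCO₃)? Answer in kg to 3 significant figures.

6.63 kg

Volume: 101,000 US gal × 3.785 L/gal = 382,285 L.
After draining 19% and refilling: 168 × 0.81 + 24 × 0.19 = 140.64 ppm.
Deficit to target: 157 − 140.64 = 16.36 mg/L.
As CaCO₃: 16.36 mg/L × 382,285 L = 6254 g; ÷ 50 g/eq ÷ 2 = 62.54 mol Na₂CO₃.
Mass: 62.54 × 106 = 6629 g.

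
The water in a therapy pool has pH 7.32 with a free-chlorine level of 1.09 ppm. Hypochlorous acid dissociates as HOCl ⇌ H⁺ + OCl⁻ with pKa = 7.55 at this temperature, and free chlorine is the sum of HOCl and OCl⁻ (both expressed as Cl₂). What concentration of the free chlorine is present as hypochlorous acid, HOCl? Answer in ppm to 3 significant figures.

0.686 ppm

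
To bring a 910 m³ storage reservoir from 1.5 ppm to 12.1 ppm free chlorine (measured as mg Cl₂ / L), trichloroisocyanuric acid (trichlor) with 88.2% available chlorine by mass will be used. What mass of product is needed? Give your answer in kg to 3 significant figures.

10.9 kg

Volume: 910 m³ = 910,000 L.
Chlorine deficit: 12.1 − 1.5 = 10.6 ppm = 10.6 mg/L as Cl₂.
Cl₂ equivalent needed: 10.6 mg/L × 910,000 L = 9,646,000 mg = 9646 g.
Product at 88.2% available chlorine: 9646 / 0.882 = 10,940 g.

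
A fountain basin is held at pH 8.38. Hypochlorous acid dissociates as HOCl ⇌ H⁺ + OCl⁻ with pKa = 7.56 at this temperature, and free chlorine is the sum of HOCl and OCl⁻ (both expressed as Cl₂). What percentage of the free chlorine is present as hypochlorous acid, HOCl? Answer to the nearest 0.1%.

[OCl⁻]/[HOCl] = 10^(pH − pKa) = 10^(8.38 − 7.56) = 10^0.82 = 6.607.
Fraction as HOCl = 1 / (1 + 6.607) = 0.1315.

13.1%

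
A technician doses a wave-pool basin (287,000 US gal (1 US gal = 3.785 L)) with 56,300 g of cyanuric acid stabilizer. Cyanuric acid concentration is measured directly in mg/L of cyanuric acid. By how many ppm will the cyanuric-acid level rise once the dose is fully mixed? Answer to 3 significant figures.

51.8 ppm

Volume: 287,000 US gal × 3.785 L/gal = 1,086,295 L.
Rise: 56,300 g / 1,086,295 L × 1000 = 51.83 mg/L.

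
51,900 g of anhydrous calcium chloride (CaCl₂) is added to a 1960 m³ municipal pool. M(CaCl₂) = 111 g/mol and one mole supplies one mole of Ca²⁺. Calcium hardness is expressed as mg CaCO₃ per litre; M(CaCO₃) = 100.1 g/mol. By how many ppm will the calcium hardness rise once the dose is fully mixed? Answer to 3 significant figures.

23.9 ppm

Volume: 1960 m³ = 1,960,000 L.
Moles of Ca²⁺: 51,900 g ÷ 111 g/mol = 467.6 mol.
As CaCO₃: 467.6 mol × 100.1 g/mol = 46,800 g.
Rise: 46,800 g / 1,960,000 L × 1000 = 23.88 mg/L.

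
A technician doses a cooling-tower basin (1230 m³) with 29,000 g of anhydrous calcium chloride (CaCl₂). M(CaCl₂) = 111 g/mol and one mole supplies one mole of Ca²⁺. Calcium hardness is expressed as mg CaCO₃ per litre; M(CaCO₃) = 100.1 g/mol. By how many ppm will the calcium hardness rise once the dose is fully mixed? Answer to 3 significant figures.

21.3 ppm

Volume: 1230 m³ = 1,230,000 L.
Moles of Ca²⁺: 29,000 g ÷ 111 g/mol = 261.3 mol.
As CaCO₃: 261.3 mol × 100.1 g/mol = 26,150 g.
Rise: 26,150 g / 1,230,000 L × 1000 = 21.26 mg/L.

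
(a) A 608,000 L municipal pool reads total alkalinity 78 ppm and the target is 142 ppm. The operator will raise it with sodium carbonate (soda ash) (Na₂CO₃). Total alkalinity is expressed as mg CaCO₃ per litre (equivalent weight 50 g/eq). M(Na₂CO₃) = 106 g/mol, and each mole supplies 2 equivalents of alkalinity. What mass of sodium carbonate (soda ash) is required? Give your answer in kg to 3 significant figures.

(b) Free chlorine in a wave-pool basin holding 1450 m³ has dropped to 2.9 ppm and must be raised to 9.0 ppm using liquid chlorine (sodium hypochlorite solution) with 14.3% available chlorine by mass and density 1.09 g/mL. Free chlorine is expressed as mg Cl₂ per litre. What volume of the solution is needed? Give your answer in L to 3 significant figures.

(a) Alkalinity to add: (142 − 78) = 64 mg/L as CaCO₃ × 608,000 L = 38,910 g as CaCO₃.
(a) Equivalents: 38,910 g ÷ 50 g/eq = 778.2 eq.
(a) Each mole of Na₂CO₃ supplies 2 eq, so 778.2 / 2 = 389.1 mol.
(a) Mass: 389.1 mol × 106 g/mol = 41,250 g.

(b) Volume: 1450 m³ = 1,450,000 L.
(b) Chlorine deficit: 9.0 − 2.9 = 6.1 ppm = 6.1 mg/L as Cl₂.
(b) Cl₂ equivalent needed: 6.1 mg/L × 1,450,000 L = 8,845,000 mg = 8845 g.
(b) Product at 14.3% available chlorine: 8845 / 0.143 = 61,850 g.
(b) Volume at density 1.09 g/mL: 61,850 g ÷ 1.09 g/mL = 56,750 mL.

(a) 41.2 kg; (b) 56.7 L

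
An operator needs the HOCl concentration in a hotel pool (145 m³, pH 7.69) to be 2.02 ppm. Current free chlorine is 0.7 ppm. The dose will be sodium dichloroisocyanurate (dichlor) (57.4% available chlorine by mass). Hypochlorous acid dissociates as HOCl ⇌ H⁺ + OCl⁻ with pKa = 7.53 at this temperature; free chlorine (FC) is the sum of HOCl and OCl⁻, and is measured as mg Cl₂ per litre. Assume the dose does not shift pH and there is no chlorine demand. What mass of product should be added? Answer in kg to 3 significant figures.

1.07 kg

Volume: 145 m³ = 145,000 L.
[OCl⁻]/[HOCl] = 10^(pH − pKa) = 10^(7.69 − 7.53) = 1.445; fraction as HOCl = 1/(1 + 1.445) = 0.4089.
Free chlorine required for 2.02 ppm HOCl: 2.02 / 0.4089 = 4.94 ppm.
FC to add: 4.94 − 0.7 = 4.24 mg/L as Cl₂.
Cl₂ equivalent: 4.24 mg/L × 145,000 L = 614.8 g.
Product at 57.4% available Cl: 614.8 / 0.574 = 1071 g.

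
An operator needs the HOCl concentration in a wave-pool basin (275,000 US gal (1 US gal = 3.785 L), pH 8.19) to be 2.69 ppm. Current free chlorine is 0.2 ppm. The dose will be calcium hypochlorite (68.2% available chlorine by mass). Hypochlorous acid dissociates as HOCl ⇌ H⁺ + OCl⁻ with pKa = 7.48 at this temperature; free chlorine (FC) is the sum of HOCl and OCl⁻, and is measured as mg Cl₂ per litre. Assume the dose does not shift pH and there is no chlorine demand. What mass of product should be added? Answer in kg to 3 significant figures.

Volume: 275,000 US gal × 3.785 L/gal = 1,040,875 L.
[OCl⁻]/[HOCl] = 10^(pH − pKa) = 10^(8.19 − 7.48) = 5.129; fraction as HOCl = 1/(1 + 5.129) = 0.1632.
Free chlorine required for 2.69 ppm HOCl: 2.69 / 0.1632 = 16.49 ppm.
FC to add: 16.49 − 0.2 = 16.29 mg/L as Cl₂.
Cl₂ equivalent: 16.29 mg/L × 1,040,875 L = 16,950 g.
Product at 68.2% available Cl: 16,950 / 0.682 = 24,860 g.

24.9 kg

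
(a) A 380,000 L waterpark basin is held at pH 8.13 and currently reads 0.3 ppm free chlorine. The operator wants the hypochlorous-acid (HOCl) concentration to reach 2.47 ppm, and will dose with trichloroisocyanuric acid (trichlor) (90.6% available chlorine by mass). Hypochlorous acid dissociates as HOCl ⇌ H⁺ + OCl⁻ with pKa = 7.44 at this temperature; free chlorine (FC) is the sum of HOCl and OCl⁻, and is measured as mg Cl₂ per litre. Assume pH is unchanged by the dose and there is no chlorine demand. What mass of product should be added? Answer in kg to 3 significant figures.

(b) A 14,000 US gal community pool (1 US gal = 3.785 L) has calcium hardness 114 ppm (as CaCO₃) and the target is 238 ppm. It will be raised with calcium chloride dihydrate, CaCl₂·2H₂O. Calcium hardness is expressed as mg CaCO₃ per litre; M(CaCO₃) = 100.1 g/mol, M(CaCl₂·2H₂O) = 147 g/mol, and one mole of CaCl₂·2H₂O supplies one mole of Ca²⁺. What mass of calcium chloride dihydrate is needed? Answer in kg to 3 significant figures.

(a) 5.98 kg; (b) 9.65 kg

(a) [OCl⁻]/[HOCl] = 10^(pH − pKa) = 10^(8.13 − 7.44) = 4.898; fraction as HOCl = 1/(1 + 4.898) = 0.1696.
(a) Free chlorine required for 2.47 ppm HOCl: 2.47 / 0.1696 = 14.57 ppm.
(a) FC to add: 14.57 − 0.3 = 14.27 mg/L as Cl₂.
(a) Cl₂ equivalent: 14.27 mg/L × 380,000 L = 5422 g.
(a) Product at 90.6% available Cl: 5422 / 0.906 = 5984 g.

(b) Volume: 14,000 US gal × 3.785 L/gal = 52,990 L.
(b) Hardness to add: (238 − 114) = 124 mg/L as CaCO₃ × 52,990 L = 6571 g as CaCO₃.
(b) Moles of Ca²⁺ (1 mol Ca²⁺ ≡ 1 mol CaCO₃): 6571 / 100.1 g/mol = 65.64 mol.
(b) Mass of CaCl₂·2H₂O: 65.64 × 147 = 9649 g.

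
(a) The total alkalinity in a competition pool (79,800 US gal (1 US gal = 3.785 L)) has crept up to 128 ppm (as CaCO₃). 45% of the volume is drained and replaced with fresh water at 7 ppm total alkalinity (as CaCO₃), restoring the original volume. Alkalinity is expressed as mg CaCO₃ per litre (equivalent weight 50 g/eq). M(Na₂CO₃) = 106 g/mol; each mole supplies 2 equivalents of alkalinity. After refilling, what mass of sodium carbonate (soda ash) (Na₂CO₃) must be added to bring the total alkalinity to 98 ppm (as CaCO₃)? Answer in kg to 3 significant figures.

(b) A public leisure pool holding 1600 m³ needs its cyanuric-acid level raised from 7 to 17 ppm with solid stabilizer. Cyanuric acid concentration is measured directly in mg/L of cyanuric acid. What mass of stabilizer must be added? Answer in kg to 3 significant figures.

(a) 7.83 kg; (b) 16.0 kg

(a) Volume: 79,800 US gal × 3.785 L/gal = 302,043 L.
(a) After draining 45% and refilling: 128 × 0.55 + 7 × 0.45 = 73.55 ppm.
(a) Deficit to target: 98 − 73.55 = 24.45 mg/L.
(a) As CaCO₃: 24.45 mg/L × 302,043 L = 7385 g; ÷ 50 g/eq ÷ 2 = 73.85 mol Na₂CO₃.
(a) Mass: 73.85 × 106 = 7828 g.

(b) Volume: 1600 m³ = 1,600,000 L.
(b) CYA to add: (17 − 7) = 10 mg/L × 1,600,000 L = 16,000 g cyanuric acid.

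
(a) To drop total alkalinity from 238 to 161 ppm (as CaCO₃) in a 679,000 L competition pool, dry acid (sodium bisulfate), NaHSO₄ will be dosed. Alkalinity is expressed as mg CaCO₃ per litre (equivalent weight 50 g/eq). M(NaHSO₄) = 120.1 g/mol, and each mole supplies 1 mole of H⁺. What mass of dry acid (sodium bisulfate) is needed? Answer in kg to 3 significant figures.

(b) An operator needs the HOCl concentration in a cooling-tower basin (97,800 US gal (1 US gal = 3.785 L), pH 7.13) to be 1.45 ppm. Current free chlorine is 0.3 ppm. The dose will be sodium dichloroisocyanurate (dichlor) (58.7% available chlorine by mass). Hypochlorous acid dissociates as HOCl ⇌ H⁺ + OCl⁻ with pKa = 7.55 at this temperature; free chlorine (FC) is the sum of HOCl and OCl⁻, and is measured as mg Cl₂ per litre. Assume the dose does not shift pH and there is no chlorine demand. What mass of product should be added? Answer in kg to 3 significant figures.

(a) Alkalinity to neutralize: (238 − 161) = 77 mg/L as CaCO₃ × 679,000 L = 52,280 g as CaCO₃.
(a) Equivalents of H⁺ required: 52,280 ÷ 50 g/eq = 1046 eq = 1046 mol NaHSO₄.
(a) Mass of NaHSO₄: 1046 × 120.1 = 125,600 g.

(b) Volume: 97,800 US gal × 3.785 L/gal = 370,173 L.
(b) [OCl⁻]/[HOCl] = 10^(pH − pKa) = 10^(7.13 − 7.55) = 0.3802; fraction as HOCl = 1/(1 + 0.3802) = 0.7245.
(b) Free chlorine required for 1.45 ppm HOCl: 1.45 / 0.7245 = 2.001 ppm.
(b) FC to add: 2.001 − 0.3 = 1.701 mg/L as Cl₂.
(b) Cl₂ equivalent: 1.701 mg/L × 370,173 L = 629.8 g.
(b) Product at 58.7% available Cl: 629.8 / 0.587 = 1073 g.

(a) 126 kg; (b) 1.07 kg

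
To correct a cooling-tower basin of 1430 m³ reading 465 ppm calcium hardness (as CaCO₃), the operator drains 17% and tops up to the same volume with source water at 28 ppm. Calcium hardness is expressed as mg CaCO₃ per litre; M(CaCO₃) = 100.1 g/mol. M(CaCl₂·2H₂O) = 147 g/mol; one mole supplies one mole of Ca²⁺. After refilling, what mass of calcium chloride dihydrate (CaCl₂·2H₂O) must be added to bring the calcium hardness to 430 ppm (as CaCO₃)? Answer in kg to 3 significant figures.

82.5 kg

Volume: 1430 m³ = 1,430,000 L.
After draining 17% and refilling: 465 × 0.83 + 28 × 0.17 = 390.71 ppm.
Deficit to target: 430 − 390.71 = 39.29 mg/L.
As CaCO₃: 39.29 mg/L × 1,430,000 L = 56,180 g; ÷ 100.1 = 561.3 mol Ca²⁺.
Mass: 561.3 × 147 = 82,510 g.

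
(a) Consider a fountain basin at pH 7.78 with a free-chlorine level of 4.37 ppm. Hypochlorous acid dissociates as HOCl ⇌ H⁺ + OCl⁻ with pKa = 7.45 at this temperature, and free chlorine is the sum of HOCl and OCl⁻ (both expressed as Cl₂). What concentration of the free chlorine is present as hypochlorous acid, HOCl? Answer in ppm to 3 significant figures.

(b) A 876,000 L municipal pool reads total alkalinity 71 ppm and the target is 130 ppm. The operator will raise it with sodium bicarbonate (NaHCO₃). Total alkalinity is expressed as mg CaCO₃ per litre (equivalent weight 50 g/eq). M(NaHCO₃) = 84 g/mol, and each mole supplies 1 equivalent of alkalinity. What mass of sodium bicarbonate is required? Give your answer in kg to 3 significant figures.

(a) [OCl⁻]/[HOCl] = 10^(pH − pKa) = 10^(7.78 − 7.45) = 10^0.33 = 2.138.
(a) Fraction as HOCl = 1 / (1 + 2.138) = 0.3187.
(a) HOCl = 0.3187 × 4.37 ppm = 1.393 ppm.

(b) Alkalinity to add: (130 − 71) = 59 mg/L as CaCO₃ × 876,000 L = 51,680 g as CaCO₃.
(b) Equivalents: 51,680 g ÷ 50 g/eq = 1034 eq.
(b) NaHCO₃ supplies 1 eq per mole → 1034 mol.
(b) Mass: 1034 mol × 84 g/mol = 86,830 g.

(a) 1.39 ppm; (b) 86.8 kg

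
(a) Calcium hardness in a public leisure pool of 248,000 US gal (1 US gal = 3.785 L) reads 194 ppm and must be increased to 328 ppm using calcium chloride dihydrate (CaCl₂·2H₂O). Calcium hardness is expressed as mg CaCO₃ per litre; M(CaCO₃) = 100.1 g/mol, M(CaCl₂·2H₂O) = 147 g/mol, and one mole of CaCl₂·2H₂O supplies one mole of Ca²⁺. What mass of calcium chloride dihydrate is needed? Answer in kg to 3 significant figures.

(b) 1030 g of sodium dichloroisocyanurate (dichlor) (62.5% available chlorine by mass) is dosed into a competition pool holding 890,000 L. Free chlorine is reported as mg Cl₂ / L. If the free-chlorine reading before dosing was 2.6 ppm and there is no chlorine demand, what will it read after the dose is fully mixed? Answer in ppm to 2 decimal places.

(a) Volume: 248,000 US gal × 3.785 L/gal = 938,680 L.
(a) Hardness to add: (328 − 194) = 134 mg/L as CaCO₃ × 938,680 L = 125,800 g as CaCO₃.
(a) Moles of Ca²⁺ (1 mol Ca²⁺ ≡ 1 mol CaCO₃): 125,800 / 100.1 g/mol = 1257 mol.
(a) Mass of CaCl₂·2H₂O: 1257 × 147 = 184,700 g.

(b) Available chlorine delivered: 1030 g × 0.625 = 643.8 g as Cl₂.
(b) Concentration rise: 643.8 g / 890,000 L = 0.7233 mg/L = 0.72 ppm.
(b) Final FC: 2.6 + 0.72 = 3.32 ppm.

(a) 185 kg; (b) 3.32 ppm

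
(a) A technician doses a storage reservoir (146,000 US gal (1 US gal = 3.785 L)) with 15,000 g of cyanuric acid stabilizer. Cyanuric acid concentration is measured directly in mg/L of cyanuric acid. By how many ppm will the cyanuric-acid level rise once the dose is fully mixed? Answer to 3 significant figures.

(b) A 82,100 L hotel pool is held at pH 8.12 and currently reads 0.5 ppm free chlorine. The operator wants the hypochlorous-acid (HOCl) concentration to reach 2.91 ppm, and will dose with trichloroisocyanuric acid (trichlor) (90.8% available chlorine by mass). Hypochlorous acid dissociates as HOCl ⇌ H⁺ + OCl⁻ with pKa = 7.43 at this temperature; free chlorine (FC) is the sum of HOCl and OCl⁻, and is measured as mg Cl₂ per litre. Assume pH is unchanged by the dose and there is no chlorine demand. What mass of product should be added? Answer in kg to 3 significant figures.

(a) Volume: 146,000 US gal × 3.785 L/gal = 552,610 L.
(a) Rise: 15,000 g / 552,610 L × 1000 = 27.14 mg/L.

(b) [OCl⁻]/[HOCl] = 10^(pH − pKa) = 10^(8.12 − 7.43) = 4.898; fraction as HOCl = 1/(1 + 4.898) = 0.1696.
(b) Free chlorine required for 2.91 ppm HOCl: 2.91 / 0.1696 = 17.16 ppm.
(b) FC to add: 17.16 − 0.5 = 16.66 mg/L as Cl₂.
(b) Cl₂ equivalent: 16.66 mg/L × 82,100 L = 1368 g.
(b) Product at 90.8% available Cl: 1368 / 0.908 = 1507 g.

(a) 27.1 ppm; (b) 1.51 kg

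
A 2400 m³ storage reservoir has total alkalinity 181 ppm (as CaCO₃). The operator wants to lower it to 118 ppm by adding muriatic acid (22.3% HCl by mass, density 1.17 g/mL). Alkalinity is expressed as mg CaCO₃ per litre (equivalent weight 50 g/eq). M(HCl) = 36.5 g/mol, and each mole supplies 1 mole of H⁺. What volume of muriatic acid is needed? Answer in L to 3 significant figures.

Volume: 2400 m³ = 2,400,000 L.
Alkalinity to neutralize: (181 − 118) = 63 mg/L as CaCO₃ × 2,400,000 L = 151,200 g as CaCO₃.
Equivalents of H⁺ required: 151,200 ÷ 50 g/eq = 3024 eq = 3024 mol HCl.
Mass of HCl: 3024 × 36.5 = 110,400 g.
Mass of 22.3% solution: 110,400 / 0.223 = 495,000 g.
Volume: 495,000 g ÷ 1.17 g/mL = 423,000 mL.

423 L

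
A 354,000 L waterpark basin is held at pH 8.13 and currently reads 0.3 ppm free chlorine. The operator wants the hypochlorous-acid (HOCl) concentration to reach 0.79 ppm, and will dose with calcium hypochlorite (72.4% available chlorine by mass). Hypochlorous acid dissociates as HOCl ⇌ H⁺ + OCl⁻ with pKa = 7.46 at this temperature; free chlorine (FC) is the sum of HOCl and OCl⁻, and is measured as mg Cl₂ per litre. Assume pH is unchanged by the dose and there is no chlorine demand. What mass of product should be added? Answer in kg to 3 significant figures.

2.05 kg

[OCl⁻]/[HOCl] = 10^(pH − pKa) = 10^(8.13 − 7.46) = 4.677; fraction as HOCl = 1/(1 + 4.677) = 0.1761.
Free chlorine required for 0.79 ppm HOCl: 0.79 / 0.1761 = 4.485 ppm.
FC to add: 4.485 − 0.3 = 4.185 mg/L as Cl₂.
Cl₂ equivalent: 4.185 mg/L × 354,000 L = 1482 g.
Product at 72.4% available Cl: 1482 / 0.724 = 2046 g.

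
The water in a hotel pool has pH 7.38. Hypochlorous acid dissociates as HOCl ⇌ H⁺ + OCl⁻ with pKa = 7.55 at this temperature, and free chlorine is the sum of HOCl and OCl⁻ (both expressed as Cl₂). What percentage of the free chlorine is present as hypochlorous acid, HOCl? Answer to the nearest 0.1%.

59.7%

[OCl⁻]/[HOCl] = 10^(pH − pKa) = 10^(7.38 − 7.55) = 10^-0.17 = 0.6761.
Fraction as HOCl = 1 / (1 + 0.6761) = 0.5966.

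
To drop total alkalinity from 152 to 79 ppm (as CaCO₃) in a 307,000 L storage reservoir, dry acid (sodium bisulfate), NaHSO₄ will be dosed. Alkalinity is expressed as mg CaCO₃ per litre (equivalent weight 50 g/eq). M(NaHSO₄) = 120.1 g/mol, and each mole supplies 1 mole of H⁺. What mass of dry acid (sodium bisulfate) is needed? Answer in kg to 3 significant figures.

53.8 kg

Alkalinity to neutralize: (152 − 79) = 73 mg/L as CaCO₃ × 307,000 L = 22,410 g as CaCO₃.
Equivalents of H⁺ required: 22,410 ÷ 50 g/eq = 448.2 eq = 448.2 mol NaHSO₄.
Mass of NaHSO₄: 448.2 × 120.1 = 53,830 g.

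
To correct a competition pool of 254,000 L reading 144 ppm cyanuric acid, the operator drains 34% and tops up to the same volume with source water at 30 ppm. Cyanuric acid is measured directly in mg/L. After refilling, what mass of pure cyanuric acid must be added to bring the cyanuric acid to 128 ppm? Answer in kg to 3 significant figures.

After draining 34% and refilling: 144 × 0.66 + 30 × 0.34 = 105.24 ppm.
Deficit to target: 128 − 105.24 = 22.76 mg/L.
Mass: 22.76 mg/L × 254,000 L = 5781 g cyanuric acid.

5.78 kg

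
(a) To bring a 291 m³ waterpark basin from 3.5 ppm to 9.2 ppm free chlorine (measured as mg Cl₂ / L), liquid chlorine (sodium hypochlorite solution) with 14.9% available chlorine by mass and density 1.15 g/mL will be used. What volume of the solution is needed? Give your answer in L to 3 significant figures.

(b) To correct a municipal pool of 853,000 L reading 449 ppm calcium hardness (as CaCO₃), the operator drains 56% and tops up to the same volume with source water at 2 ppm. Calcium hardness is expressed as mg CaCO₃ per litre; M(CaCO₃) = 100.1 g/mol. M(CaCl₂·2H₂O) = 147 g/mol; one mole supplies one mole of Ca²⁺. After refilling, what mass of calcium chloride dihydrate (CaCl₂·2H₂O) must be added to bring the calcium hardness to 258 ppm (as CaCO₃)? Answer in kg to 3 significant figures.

(a) 9.68 L; (b) 74.3 kg

(a) Volume: 291 m³ = 291,000 L.
(a) Chlorine deficit: 9.2 − 3.5 = 5.7 ppm = 5.7 mg/L as Cl₂.
(a) Cl₂ equivalent needed: 5.7 mg/L × 291,000 L = 1,659,000 mg = 1659 g.
(a) Product at 14.9% available chlorine: 1659 / 0.149 = 11,130 g.
(a) Volume at density 1.15 g/mL: 11,130 g ÷ 1.15 g/mL = 9680 mL.

(b) After draining 56% and refilling: 449 × 0.44 + 2 × 0.56 = 198.68 ppm.
(b) Deficit to target: 258 − 198.68 = 59.32 mg/L.
(b) As CaCO₃: 59.32 mg/L × 853,000 L = 50,600 g; ÷ 100.1 = 505.5 mol Ca²⁺.
(b) Mass: 505.5 × 147 = 74,310 g.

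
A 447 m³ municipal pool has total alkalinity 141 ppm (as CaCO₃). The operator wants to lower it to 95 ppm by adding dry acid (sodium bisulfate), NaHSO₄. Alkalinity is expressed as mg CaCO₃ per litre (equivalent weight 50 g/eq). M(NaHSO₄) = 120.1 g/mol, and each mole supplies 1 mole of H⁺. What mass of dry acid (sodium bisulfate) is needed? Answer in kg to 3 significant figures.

49.4 kg

Volume: 447 m³ = 447,000 L.
Alkalinity to neutralize: (141 − 95) = 46 mg/L as CaCO₃ × 447,000 L = 20,560 g as CaCO₃.
Equivalents of H⁺ required: 20,560 ÷ 50 g/eq = 411.2 eq = 411.2 mol NaHSO₄.
Mass of NaHSO₄: 411.2 × 120.1 = 49,390 g.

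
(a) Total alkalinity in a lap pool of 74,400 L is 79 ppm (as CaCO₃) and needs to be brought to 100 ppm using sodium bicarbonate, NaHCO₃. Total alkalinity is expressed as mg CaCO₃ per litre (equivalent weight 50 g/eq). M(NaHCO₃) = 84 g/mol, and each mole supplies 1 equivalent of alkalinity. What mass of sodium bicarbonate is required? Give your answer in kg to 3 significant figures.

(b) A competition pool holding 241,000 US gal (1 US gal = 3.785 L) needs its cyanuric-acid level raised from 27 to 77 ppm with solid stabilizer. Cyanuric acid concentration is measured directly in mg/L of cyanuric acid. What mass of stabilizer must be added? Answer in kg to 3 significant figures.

(a) 2.62 kg; (b) 45.6 kg

(a) Alkalinity to add: (100 − 79) = 21 mg/L as CaCO₃ × 74,400 L = 1562 g as CaCO₃.
(a) Equivalents: 1562 g ÷ 50 g/eq = 31.25 eq.
(a) NaHCO₃ supplies 1 eq per mole → 31.25 mol.
(a) Mass: 31.25 mol × 84 g/mol = 2625 g.

(b) Volume: 241,000 US gal × 3.785 L/gal = 912,185 L.
(b) CYA to add: (77 − 27) = 50 mg/L × 912,185 L = 45,610 g cyanuric acid.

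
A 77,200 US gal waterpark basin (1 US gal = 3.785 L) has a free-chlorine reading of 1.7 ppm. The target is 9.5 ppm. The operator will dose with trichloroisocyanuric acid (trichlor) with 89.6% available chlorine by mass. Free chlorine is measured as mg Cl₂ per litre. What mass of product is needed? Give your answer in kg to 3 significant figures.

Volume: 77,200 US gal × 3.785 L/gal = 292,202 L.
Chlorine deficit: 9.5 − 1.7 = 7.8 ppm = 7.8 mg/L as Cl₂.
Cl₂ equivalent needed: 7.8 mg/L × 292,202 L = 2,279,000 mg = 2279 g.
Product at 89.6% available chlorine: 2279 / 0.896 = 2544 g.

2.54 kg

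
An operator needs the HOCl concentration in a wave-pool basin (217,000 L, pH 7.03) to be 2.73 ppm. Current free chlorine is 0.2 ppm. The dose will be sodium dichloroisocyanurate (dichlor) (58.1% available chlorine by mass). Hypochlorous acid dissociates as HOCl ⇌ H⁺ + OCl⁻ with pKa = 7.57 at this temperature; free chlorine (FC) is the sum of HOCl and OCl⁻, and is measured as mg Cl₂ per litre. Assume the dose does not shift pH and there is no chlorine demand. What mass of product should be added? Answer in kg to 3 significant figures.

1.24 kg

[OCl⁻]/[HOCl] = 10^(pH − pKa) = 10^(7.03 − 7.57) = 0.2884; fraction as HOCl = 1/(1 + 0.2884) = 0.7762.
Free chlorine required for 2.73 ppm HOCl: 2.73 / 0.7762 = 3.517 ppm.
FC to add: 3.517 − 0.2 = 3.317 mg/L as Cl₂.
Cl₂ equivalent: 3.317 mg/L × 217,000 L = 719.9 g.
Product at 58.1% available Cl: 719.9 / 0.581 = 1239 g.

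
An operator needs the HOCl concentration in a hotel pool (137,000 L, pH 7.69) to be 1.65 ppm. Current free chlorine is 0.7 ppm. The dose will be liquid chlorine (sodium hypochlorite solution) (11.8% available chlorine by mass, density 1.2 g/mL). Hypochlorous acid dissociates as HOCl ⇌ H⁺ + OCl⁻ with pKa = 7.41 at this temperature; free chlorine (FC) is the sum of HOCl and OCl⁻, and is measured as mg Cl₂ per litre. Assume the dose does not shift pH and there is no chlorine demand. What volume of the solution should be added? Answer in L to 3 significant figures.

3.96 L

[OCl⁻]/[HOCl] = 10^(pH − pKa) = 10^(7.69 − 7.41) = 1.905; fraction as HOCl = 1/(1 + 1.905) = 0.3442.
Free chlorine required for 1.65 ppm HOCl: 1.65 / 0.3442 = 4.794 ppm.
FC to add: 4.794 − 0.7 = 4.094 mg/L as Cl₂.
Cl₂ equivalent: 4.094 mg/L × 137,000 L = 560.9 g.
Product at 11.8% available Cl: 560.9 / 0.118 = 4753 g.
Volume: 4753 g ÷ 1.2 g/mL = 3961 mL.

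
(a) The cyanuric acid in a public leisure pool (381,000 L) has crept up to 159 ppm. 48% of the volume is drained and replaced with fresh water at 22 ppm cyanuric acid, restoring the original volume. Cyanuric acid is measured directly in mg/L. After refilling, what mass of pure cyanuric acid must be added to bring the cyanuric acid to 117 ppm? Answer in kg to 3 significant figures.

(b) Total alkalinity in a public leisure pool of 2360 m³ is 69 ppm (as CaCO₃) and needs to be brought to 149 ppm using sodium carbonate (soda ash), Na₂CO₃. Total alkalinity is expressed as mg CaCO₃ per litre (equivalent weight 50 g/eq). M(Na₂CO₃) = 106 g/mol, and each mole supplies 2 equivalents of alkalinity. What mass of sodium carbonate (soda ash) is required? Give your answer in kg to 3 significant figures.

(a) 9.05 kg; (b) 200 kg

(a) After draining 48% and refilling: 159 × 0.52 + 22 × 0.48 = 93.24 ppm.
(a) Deficit to target: 117 − 93.24 = 23.76 mg/L.
(a) Mass: 23.76 mg/L × 381,000 L = 9053 g cyanuric acid.

(b) Volume: 2360 m³ = 2,360,000 L.
(b) Alkalinity to add: (149 − 69) = 80 mg/L as CaCO₃ × 2,360,000 L = 188,800 g as CaCO₃.
(b) Equivalents: 188,800 g ÷ 50 g/eq = 3776 eq.
(b) Each mole of Na₂CO₃ supplies 2 eq, so 3776 / 2 = 1888 mol.
(b) Mass: 1888 mol × 106 g/mol = 200,100 g.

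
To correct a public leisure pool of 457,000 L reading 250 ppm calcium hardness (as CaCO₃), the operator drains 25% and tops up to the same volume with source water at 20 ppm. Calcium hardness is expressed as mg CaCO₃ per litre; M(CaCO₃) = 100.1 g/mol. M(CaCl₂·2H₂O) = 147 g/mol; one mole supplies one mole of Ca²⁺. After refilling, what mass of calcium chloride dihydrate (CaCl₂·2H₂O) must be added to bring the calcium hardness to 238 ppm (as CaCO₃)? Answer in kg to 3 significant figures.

30.5 kg

After draining 25% and refilling: 250 × 0.75 + 20 × 0.25 = 192.5 ppm.
Deficit to target: 238 − 192.5 = 45.5 mg/L.
As CaCO₃: 45.5 mg/L × 457,000 L = 20,790 g; ÷ 100.1 = 207.7 mol Ca²⁺.
Mass: 207.7 × 147 = 30,540 g.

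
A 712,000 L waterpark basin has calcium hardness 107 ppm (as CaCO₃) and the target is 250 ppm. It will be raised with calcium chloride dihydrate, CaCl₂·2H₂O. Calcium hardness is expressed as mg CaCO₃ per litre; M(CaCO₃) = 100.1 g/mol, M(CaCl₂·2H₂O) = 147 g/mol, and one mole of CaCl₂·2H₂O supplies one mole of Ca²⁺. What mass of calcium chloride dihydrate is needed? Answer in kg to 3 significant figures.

150 kg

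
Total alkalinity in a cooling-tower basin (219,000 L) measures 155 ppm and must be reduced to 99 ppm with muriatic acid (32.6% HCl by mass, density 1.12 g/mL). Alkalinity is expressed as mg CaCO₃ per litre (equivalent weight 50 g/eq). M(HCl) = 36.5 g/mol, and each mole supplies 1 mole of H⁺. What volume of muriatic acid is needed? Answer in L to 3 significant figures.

Alkalinity to neutralize: (155 − 99) = 56 mg/L as CaCO₃ × 219,000 L = 12,260 g as CaCO₃.
Equivalents of H⁺ required: 12,260 ÷ 50 g/eq = 245.3 eq = 245.3 mol HCl.
Mass of HCl: 245.3 × 36.5 = 8953 g.
Mass of 32.6% solution: 8953 / 0.326 = 27,460 g.
Volume: 27,460 g ÷ 1.12 g/mL = 24,520 mL.

24.5 L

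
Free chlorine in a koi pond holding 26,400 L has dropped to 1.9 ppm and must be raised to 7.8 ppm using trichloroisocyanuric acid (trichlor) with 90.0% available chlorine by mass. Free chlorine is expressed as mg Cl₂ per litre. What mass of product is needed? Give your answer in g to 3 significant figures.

173 g

Chlorine deficit: 7.8 − 1.9 = 5.9 ppm = 5.9 mg/L as Cl₂.
Cl₂ equivalent needed: 5.9 mg/L × 26,400 L = 155,800 mg = 155.8 g.
Product at 90.0% available chlorine: 155.8 / 0.9 = 173.1 g.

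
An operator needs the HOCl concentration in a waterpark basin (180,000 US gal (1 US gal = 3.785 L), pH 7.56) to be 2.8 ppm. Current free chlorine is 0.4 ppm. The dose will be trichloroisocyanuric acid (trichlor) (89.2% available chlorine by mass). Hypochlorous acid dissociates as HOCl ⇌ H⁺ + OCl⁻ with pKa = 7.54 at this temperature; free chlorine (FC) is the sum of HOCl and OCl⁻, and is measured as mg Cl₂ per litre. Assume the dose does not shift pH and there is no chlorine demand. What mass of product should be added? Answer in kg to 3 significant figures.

4.07 kg

Volume: 180,000 US gal × 3.785 L/gal = 681,300 L.
[OCl⁻]/[HOCl] = 10^(pH − pKa) = 10^(7.56 − 7.54) = 1.047; fraction as HOCl = 1/(1 + 1.047) = 0.4885.
Free chlorine required for 2.8 ppm HOCl: 2.8 / 0.4885 = 5.732 ppm.
FC to add: 5.732 − 0.4 = 5.332 mg/L as Cl₂.
Cl₂ equivalent: 5.332 mg/L × 681,300 L = 3633 g.
Product at 89.2% available Cl: 3633 / 0.892 = 4072 g.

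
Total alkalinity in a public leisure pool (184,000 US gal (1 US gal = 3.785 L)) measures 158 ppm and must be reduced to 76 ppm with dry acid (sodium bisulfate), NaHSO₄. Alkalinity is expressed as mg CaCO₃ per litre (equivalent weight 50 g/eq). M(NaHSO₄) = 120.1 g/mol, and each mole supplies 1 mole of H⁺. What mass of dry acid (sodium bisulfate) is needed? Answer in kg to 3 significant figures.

137 kg

Volume: 184,000 US gal × 3.785 L/gal = 696,440 L.
Alkalinity to neutralize: (158 − 76) = 82 mg/L as CaCO₃ × 696,440 L = 57,110 g as CaCO₃.
Equivalents of H⁺ required: 57,110 ÷ 50 g/eq = 1142 eq = 1142 mol NaHSO₄.
Mass of NaHSO₄: 1142 × 120.1 = 137,200 g.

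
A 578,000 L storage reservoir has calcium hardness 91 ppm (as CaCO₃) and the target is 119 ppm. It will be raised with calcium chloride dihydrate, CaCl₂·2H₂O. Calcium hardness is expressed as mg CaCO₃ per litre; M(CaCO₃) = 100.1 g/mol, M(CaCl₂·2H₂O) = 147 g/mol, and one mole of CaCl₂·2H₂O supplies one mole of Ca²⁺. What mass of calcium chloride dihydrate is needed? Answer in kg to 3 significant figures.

23.8 kg

Hardness to add: (119 − 91) = 28 mg/L as CaCO₃ × 578,000 L = 16,180 g as CaCO₃.
Moles of Ca²⁺ (1 mol Ca²⁺ ≡ 1 mol CaCO₃): 16,180 / 100.1 g/mol = 161.7 mol.
Mass of CaCl₂·2H₂O: 161.7 × 147 = 23,770 g.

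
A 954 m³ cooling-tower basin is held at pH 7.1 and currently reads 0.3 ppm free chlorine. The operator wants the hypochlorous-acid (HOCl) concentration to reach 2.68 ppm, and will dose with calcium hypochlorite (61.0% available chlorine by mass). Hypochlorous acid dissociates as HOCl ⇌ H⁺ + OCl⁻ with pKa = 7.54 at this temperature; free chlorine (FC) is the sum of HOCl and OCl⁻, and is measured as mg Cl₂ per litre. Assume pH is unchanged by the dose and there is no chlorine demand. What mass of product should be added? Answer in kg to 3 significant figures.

Volume: 954 m³ = 954,000 L.
[OCl⁻]/[HOCl] = 10^(pH − pKa) = 10^(7.1 − 7.54) = 0.3631; fraction as HOCl = 1/(1 + 0.3631) = 0.7336.
Free chlorine required for 2.68 ppm HOCl: 2.68 / 0.7336 = 3.653 ppm.
FC to add: 3.653 − 0.3 = 3.353 mg/L as Cl₂.
Cl₂ equivalent: 3.353 mg/L × 954,000 L = 3199 g.
Product at 61.0% available Cl: 3199 / 0.61 = 5244 g.

5.24 kg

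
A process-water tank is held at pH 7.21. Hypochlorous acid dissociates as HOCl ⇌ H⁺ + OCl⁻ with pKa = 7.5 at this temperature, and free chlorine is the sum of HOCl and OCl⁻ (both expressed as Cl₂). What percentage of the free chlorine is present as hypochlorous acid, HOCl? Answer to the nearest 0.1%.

[OCl⁻]/[HOCl] = 10^(pH − pKa) = 10^(7.21 − 7.5) = 10^-0.29 = 0.5129.
Fraction as HOCl = 1 / (1 + 0.5129) = 0.661.

66.1%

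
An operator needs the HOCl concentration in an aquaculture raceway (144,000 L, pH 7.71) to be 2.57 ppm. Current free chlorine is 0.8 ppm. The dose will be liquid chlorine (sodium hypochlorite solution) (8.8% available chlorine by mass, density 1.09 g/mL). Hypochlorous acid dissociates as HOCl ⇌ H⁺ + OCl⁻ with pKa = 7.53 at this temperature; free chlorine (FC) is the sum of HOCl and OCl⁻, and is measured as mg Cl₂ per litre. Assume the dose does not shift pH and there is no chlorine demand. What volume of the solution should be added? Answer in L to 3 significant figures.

[OCl⁻]/[HOCl] = 10^(pH − pKa) = 10^(7.71 − 7.53) = 1.514; fraction as HOCl = 1/(1 + 1.514) = 0.3978.
Free chlorine required for 2.57 ppm HOCl: 2.57 / 0.3978 = 6.46 ppm.
FC to add: 6.46 − 0.8 = 5.66 mg/L as Cl₂.
Cl₂ equivalent: 5.66 mg/L × 144,000 L = 815 g.
Product at 8.8% available Cl: 815 / 0.088 = 9262 g.
Volume: 9262 g ÷ 1.09 g/mL = 8497 mL.

8.50 L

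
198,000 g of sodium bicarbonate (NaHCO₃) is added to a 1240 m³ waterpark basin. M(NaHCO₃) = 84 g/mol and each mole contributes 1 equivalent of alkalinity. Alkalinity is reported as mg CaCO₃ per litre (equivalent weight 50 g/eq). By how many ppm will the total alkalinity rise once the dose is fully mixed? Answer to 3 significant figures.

Volume: 1240 m³ = 1,240,000 L.
Moles of NaHCO₃: 198,000 g ÷ 84 g/mol = 2357 mol → 2357 eq of alkalinity.
As CaCO₃: 2357 eq × 50 g/eq = 117,900 g.
Rise: 117,900 g / 1,240,000 L × 1000 = 95.05 mg/L.

95.0 ppm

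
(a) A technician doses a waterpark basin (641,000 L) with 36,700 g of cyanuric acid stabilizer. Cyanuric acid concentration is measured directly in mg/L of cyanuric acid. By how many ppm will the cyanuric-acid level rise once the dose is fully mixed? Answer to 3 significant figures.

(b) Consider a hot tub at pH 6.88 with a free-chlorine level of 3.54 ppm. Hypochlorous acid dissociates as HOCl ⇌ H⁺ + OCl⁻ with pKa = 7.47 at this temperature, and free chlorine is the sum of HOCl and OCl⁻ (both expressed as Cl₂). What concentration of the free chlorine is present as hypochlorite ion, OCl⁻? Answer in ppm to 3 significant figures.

(a) 57.3 ppm; (b) 0.724 ppm

(a) Rise: 36,700 g / 641,000 L × 1000 = 57.25 mg/L.

(b) [OCl⁻]/[HOCl] = 10^(pH − pKa) = 10^(6.88 − 7.47) = 10^-0.59 = 0.257.
(b) Fraction as HOCl = 1 / (1 + 0.257) = 0.7955.
(b) OCl⁻ = (1 − 0.7955) × 3.54 ppm = 0.7239 ppm.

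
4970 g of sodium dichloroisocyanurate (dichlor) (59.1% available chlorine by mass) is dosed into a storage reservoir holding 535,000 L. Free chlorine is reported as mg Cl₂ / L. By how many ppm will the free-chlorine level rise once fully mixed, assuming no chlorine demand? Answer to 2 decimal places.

5.49 ppm

Available chlorine delivered: 4970 g × 0.591 = 2937 g as Cl₂.
Concentration rise: 2937 g / 535,000 L = 5.49 mg/L = 5.49 ppm.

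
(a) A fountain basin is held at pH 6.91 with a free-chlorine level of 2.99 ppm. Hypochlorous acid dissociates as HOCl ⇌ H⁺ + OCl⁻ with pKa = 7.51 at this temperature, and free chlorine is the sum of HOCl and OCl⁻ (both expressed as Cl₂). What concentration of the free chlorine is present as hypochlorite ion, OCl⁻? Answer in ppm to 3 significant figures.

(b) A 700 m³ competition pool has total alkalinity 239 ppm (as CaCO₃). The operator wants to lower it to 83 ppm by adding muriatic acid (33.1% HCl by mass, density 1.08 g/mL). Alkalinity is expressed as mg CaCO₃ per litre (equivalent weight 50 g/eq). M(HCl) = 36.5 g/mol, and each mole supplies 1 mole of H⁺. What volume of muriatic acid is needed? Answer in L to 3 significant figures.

(a) 0.600 ppm; (b) 223 L

(a) [OCl⁻]/[HOCl] = 10^(pH − pKa) = 10^(6.91 − 7.51) = 10^-0.60 = 0.2512.
(a) Fraction as HOCl = 1 / (1 + 0.2512) = 0.7992.
(a) OCl⁻ = (1 − 0.7992) × 2.99 ppm = 0.6003 ppm.

(b) Volume: 700 m³ = 700,000 L.
(b) Alkalinity to neutralize: (239 − 83) = 156 mg/L as CaCO₃ × 700,000 L = 109,200 g as CaCO₃.
(b) Equivalents of H⁺ required: 109,200 ÷ 50 g/eq = 2184 eq = 2184 mol HCl.
(b) Mass of HCl: 2184 × 36.5 = 79,720 g.
(b) Mass of 33.1% solution: 79,720 / 0.331 = 240,800 g.
(b) Volume: 240,800 g ÷ 1.08 g/mL = 223,000 mL.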